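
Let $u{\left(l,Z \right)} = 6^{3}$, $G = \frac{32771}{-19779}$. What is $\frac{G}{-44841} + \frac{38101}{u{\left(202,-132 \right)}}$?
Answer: $\frac{3754685587175}{21285843336} \approx 176.39$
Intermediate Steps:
$G = - \frac{32771}{19779}$ ($G = 32771 \left(- \frac{1}{19779}\right) = - \frac{32771}{19779} \approx -1.6569$)
$u{\left(l,Z \right)} = 216$
$\frac{G}{-44841} + \frac{38101}{u{\left(202,-132 \right)}} = - \frac{32771}{19779 \left(-44841\right)} + \frac{38101}{216} = \left(- \frac{32771}{19779}\right) \left(- \frac{1}{44841}\right) + 38101 \cdot \frac{1}{216} = \frac{32771}{886910139} + \frac{38101}{216} = \frac{3754685587175}{21285843336}$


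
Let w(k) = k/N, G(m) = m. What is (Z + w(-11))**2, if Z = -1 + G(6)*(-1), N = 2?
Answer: 625/4 ≈ 156.25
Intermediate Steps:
w(k) = k/2
Z = -7 (Z = -1 + 6*(-1) = -1 - 6 = -7)
(Z + w(-11))**2 = (-7 + (1/2)*(-11))**2 = (-7 - 11/2)**2 = (-25/2)**2 = 625/4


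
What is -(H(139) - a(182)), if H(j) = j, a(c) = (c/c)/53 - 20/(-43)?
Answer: -315678/2279 ≈ -138.52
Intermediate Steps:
a(c) = 1103/2279 (a(c) = 1*(1/53) - 20*(-1/43) = 1/53 + 20/43 = 1103/2279)
-(H(139) - a(182)) = -(139 - 1*1103/2279) = -(139 - 1103/2279) = -1*315678/2279 = -315678/2279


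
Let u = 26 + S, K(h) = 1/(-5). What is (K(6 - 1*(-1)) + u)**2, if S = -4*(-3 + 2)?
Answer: 22201/25 ≈ 888.04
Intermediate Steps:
K(h) = -1/5
S = 4 (S = -4*(-1) = 4)
u = 30 (u = 26 + 4 = 30)
(K(6 - 1*(-1)) + u)**2 = (-1/5 + 30)**2 = (149/5)**2 = 22201/25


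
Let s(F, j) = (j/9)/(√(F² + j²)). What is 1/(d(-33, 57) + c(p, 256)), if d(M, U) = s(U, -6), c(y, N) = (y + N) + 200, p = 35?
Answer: 14516415/7127559761 + 18*√365/7127559761 ≈ 0.0020367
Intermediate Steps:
c(y, N) = 200 + N + y (c(y, N) = (N + y) + 200 = 200 + N + y)
s(F, j) = j/(9*√(F² + j²)) (s(F, j) = (j*(⅑))/√(F² + j²) = (j/9)/√(F² + j²) = j/(9*√(F² + j²)))
d(M, U) = -2/(3*√(36 + U²)) (d(M, U) = (⅑)*(-6)/√(U² + (-6)²) = (⅑)*(-6)/√(U² + 36) = (⅑)*(-6)/√(36 + U²) = -2/(3*√(36 + U²)))
1/(d(-33, 57) + c(p, 256)) = 1/(-2/(3*√(36 + 57²)) + (200 + 256 + 35)) = 1/(-2/(3*√(36 + 3249)) + 491) = 1/(-2*√365/3285 + 491) = 1/(491 - 2*√365/3285)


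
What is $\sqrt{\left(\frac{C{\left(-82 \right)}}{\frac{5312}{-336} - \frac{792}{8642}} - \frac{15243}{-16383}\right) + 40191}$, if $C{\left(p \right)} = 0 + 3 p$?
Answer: $\frac{\sqrt{156025511333299759788551}}{1969902842} \approx 200.52$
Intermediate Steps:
$C{\left(p \right)} = 3 p$
$\sqrt{\left(\frac{C{\left(-82 \right)}}{\frac{5312}{-336} - \frac{792}{8642}} - \frac{15243}{-16383}\right) + 40191} = \sqrt{\left(\frac{3 \left(-82\right)}{\frac{5312}{-336} - \frac{792}{8642}} - \frac{15243}{-16383}\right) + 40191} = \sqrt{\left(- \frac{246}{5312 \left(- \frac{1}{336}\right) - \frac{396}{4321}} - - \frac{5081}{5461}\right) + 40191} = \sqrt{\left(- \frac{246}{- \frac{332}{21} - \frac{396}{4321}} + \frac{5081}{5461}\right) + 40191} = \sqrt{\left(- \frac{246}{- \frac{1442888}{90741}} + \frac{5081}{5461}\right) + 40191} = \sqrt{\left(\left(-246\right) \left(- \frac{90741}{1442888}\right) + \frac{5081}{5461}\right) + 40191} = \sqrt{\left(\frac{11161143}{721444} + \frac{5081}{5461}\right) + 40191} = \sqrt{\frac{64616658887}{3939805684} + 40191} = \sqrt{\frac{158409346904531}{3939805684}} = \frac{\sqrt{156025511333299759788551}}{1969902842}$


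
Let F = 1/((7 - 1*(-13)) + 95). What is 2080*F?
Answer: 416/23 ≈ 18.087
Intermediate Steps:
F = 1/115 (F = 1/((7 + 13) + 95) = 1/(20 + 95) = 1/115 ≈ 0.0086956)
2080*F = 2080*(1/115) = 416/23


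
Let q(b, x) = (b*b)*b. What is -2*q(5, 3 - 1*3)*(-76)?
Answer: 19000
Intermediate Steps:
q(b, x) = b³ (q(b, x) = b²*b = b³)
-2*q(5, 3 - 1*3)*(-76) = -2*5³*(-76) = -2*125*(-76) = -250*(-76) = 19000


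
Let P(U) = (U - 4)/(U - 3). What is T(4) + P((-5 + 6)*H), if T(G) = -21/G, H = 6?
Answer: -55/12 ≈ -4.5833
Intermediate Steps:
P(U) = (-4 + U)/(-3 + U)
T(4) + P((-5 + 6)*H) = -21/4 + (-4 + (-5 + 6)*6)/(-3 + (-5 + 6)*6) = -21*¼ + (-4 + 1*6)/(-3 + 1*6) = -21/4 + (-4 + 6)/(-3 + 6) = -21/4 + 2/3 = -21/4 + (⅓)*2 = -21/4 + ⅔ = -55/12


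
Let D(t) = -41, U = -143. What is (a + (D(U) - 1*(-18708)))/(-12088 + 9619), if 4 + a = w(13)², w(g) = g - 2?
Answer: -18784/2469 ≈ -7.6079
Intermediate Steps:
w(g) = -2 + g
a = 117 (a = -4 + (-2 + 13)² = -4 + 11² = -4 + 121 = 117)
(a + (D(U) - 1*(-18708)))/(-12088 + 9619) = (117 + (-41 - 1*(-18708)))/(-12088 + 9619) = (117 + (-41 + 18708))/(-2469) = (117 + 18667)*(-1/2469) = 18784*(-1/2469) = -18784/2469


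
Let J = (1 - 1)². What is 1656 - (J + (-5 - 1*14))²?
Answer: 1295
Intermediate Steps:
J = 0 (J = 0² = 0)
1656 - (J + (-5 - 1*14))² = 1656 - (0 + (-5 - 1*14))² = 1656 - (0 + (-5 - 14))² = 1656 - (0 - 19)² = 1656 - 1*(-19)² = 1656 - 1*361 = 1656 - 361 = 1295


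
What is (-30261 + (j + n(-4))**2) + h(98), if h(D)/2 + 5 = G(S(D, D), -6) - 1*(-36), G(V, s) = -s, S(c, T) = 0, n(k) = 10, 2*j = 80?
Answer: -27687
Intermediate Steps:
j = 40 (j = (1/2)*80 = 40)
h(D) = 74 (h(D) = -10 + 2*(-1*(-6) - 1*(-36)) = -10 + 2*(6 + 36) = -10 + 2*42 = -10 + 84 = 74)
(-30261 + (j + n(-4))**2) + h(98) = (-30261 + (40 + 10)**2) + 74 = (-30261 + 50**2) + 74 = (-30261 + 2500) + 74 = -27761 + 74 = -27687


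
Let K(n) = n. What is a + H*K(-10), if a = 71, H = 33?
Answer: -259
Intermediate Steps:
a + H*K(-10) = 71 + 33*(-10) = 71 - 330 = -259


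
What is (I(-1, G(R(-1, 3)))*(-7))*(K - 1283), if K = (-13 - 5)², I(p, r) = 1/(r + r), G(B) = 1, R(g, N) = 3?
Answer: 6713/2 ≈ 3356.5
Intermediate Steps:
I(p, r) = 1/(2*r)
K = 324 (K = (-18)² = 324)
(I(-1, G(R(-1, 3)))*(-7))*(K - 1283) = (((½)/1)*(-7))*(324 - 1283) = (((½)*1)*(-7))*(-959) = ((½)*(-7))*(-959) = -7/2*(-959) = 6713/2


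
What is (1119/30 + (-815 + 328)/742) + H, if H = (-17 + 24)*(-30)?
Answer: -321576/1855 ≈ -173.36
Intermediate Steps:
H = -210 (H = 7*(-30) = -210)
(1119/30 + (-815 + 328)/742) + H = (1119/30 + (-815 + 328)/742) - 210 = (1119*(1/30) - 487*1/742) - 210 = (373/10 - 487/742) - 210 = 67974/1855 - 210 = -321576/1855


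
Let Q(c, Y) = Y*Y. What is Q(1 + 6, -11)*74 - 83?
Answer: 8871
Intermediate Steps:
Q(c, Y) = Y²
Q(1 + 6, -11)*74 - 83 = (-11)²*74 - 83 = 121*74 - 83 = 8954 - 83 = 8871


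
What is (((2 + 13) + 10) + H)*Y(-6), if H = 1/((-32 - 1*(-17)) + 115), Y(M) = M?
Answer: -7503/50 ≈ -150.06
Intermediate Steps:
H = 1/100 (H = 1/((-32 + 17) + 115) = 1/(-15 + 115) = 1/100 ≈ 0.010000)
(((2 + 13) + 10) + H)*Y(-6) = (((2 + 13) + 10) + 1/100)*(-6) = ((15 + 10) + 1/100)*(-6) = (25 + 1/100)*(-6) = (2501/100)*(-6) = -7503/50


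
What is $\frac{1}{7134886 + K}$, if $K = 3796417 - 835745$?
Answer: $\frac{1}{10095558} \approx 9.9053 \cdot 10^{-8}$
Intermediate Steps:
$K = 2960672$ ($K = 3796417 - 835745 = 2960672$)
$\frac{1}{7134886 + K} = \frac{1}{7134886 + 2960672} = \frac{1}{10095558}$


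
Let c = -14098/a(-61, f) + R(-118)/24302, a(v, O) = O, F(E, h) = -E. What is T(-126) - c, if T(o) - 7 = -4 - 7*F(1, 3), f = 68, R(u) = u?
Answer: 89785745/413134 ≈ 217.33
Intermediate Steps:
T(o) = 10 (T(o) = 7 + (-4 - (-7)) = 7 + (-4 - 7*(-1)) = 7 + (-4 + 7) = 7 + 3 = 10)
c = -85654405/413134 (c = -14098/68 - 118/24302 = -14098*1/68 - 118*1/24302 = -7049/34 - 59/12151 = -85654405/413134 ≈ -207.33)
T(-126) - c = 10 - 1*(-85654405/413134) = 10 + 85654405/413134 = 89785745/413134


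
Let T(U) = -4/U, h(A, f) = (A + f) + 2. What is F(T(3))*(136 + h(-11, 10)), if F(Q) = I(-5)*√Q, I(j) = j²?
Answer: 6850*I*√3/3 ≈ 3954.8*I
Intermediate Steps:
h(A, f) = 2 + A + f
F(Q) = 25*√Q (F(Q) = (-5)²*√Q = 25*√Q)
F(T(3))*(136 + h(-11, 10)) = (25*√(-4/3))*(136 + (2 - 11 + 10)) = (25*√(-4*⅓))*(136 + 1) = (25*√(-4/3))*137 = (25*(2*I*√3/3))*137 = (50*I*√3/3)*137 = 6850*I*√3/3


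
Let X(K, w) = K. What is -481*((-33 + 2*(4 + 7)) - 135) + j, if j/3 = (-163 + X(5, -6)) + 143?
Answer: 70181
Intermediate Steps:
j = -45 (j = 3*((-163 + 5) + 143) = 3*(-158 + 143) = 3*(-15) = -45)
-481*((-33 + 2*(4 + 7)) - 135) + j = -481*((-33 + 2*(4 + 7)) - 135) - 45 = -481*((-33 + 2*11) - 135) - 45 = -481*((-33 + 22) - 135) - 45 = -481*(-11 - 135) - 45 = -481*(-146) - 45 = 70226 - 45 = 70181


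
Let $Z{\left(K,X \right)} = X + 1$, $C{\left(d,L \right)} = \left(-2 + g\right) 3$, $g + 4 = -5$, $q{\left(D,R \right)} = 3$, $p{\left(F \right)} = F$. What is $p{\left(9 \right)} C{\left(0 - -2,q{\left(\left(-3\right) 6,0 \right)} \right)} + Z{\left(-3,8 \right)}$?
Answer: $-288$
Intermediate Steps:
$g = -9$ ($g = -4 - 5 = -9$)
$C{\left(d,L \right)} = -33$ ($C{\left(d,L \right)} = \left(-2 - 9\right) 3 = \left(-11\right) 3 = -33$)
$Z{\left(K,X \right)} = 1 + X$
$p{\left(9 \right)} C{\left(0 - -2,q{\left(\left(-3\right) 6,0 \right)} \right)} + Z{\left(-3,8 \right)} = 9 \left(-33\right) + \left(1 + 8\right) = -297 + 9 = -288$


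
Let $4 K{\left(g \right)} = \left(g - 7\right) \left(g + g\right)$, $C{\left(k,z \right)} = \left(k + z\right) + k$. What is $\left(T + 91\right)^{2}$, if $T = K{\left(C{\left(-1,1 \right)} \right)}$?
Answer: $9025$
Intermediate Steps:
$C{\left(k,z \right)} = z + 2 k$
$K{\left(g \right)} = \frac{g \left(-7 + g\right)}{2}$ ($K{\left(g \right)} = \frac{\left(g - 7\right) \left(g + g\right)}{4} = \frac{\left(-7 + g\right) 2 g}{4} = \frac{2 g \left(-7 + g\right)}{4} = \frac{g \left(-7 + g\right)}{2}$)
$T = 4$ ($T = \frac{\left(1 + 2 \left(-1\right)\right) \left(-7 + \left(1 + 2 \left(-1\right)\right)\right)}{2} = \frac{\left(1 - 2\right) \left(-7 + \left(1 - 2\right)\right)}{2} = \frac{1}{2} \left(-1\right) \left(-7 - 1\right) = \frac{1}{2} \left(-1\right) \left(-8\right) = 4$)
$\left(T + 91\right)^{2} = \left(4 + 91\right)^{2} = 95^{2} = 9025$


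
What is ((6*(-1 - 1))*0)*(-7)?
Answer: 0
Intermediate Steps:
((6*(-1 - 1))*0)*(-7) = ((6*(-2))*0)*(-7) = -12*0*(-7) = 0*(-7) = 0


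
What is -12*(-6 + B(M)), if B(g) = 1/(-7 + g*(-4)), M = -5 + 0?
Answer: 924/13 ≈ 71.077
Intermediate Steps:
M = -5
B(g) = 1/(-7 - 4*g)
-12*(-6 + B(M)) = -12*(-6 - 1/(7 + 4*(-5))) = -12*(-6 - 1/(7 - 20)) = -12*(-6 - 1/(-13)) = -12*(-6 - 1*(-1/13)) = -12*(-6 + 1/13) = -12*(-77/13) = 924/13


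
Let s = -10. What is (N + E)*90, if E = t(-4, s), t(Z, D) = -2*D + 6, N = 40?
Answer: 5940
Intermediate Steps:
t(Z, D) = 6 - 2*D
E = 26 (E = 6 - 2*(-10) = 6 + 20 = 26)
(N + E)*90 = (40 + 26)*90 = 66*90 = 5940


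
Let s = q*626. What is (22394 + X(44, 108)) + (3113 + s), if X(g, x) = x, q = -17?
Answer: 14973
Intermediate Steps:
s = -10642 (s = -17*626 = -10642)
(22394 + X(44, 108)) + (3113 + s) = (22394 + 108) + (3113 - 10642) = 22502 - 7529 = 14973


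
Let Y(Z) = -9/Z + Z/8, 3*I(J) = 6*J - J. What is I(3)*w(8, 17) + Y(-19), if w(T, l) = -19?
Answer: -14729/152 ≈ -96.901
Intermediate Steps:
I(J) = 5*J/3 (I(J) = (6*J - J)/3 = (5*J)/3 = 5*J/3)
Y(Z) = -9/Z + Z/8 (Y(Z) = -9/Z + Z*(⅛) = -9/Z + Z/8)
I(3)*w(8, 17) + Y(-19) = ((5/3)*3)*(-19) + (-9/(-19) + (⅛)*(-19)) = 5*(-19) + (-9*(-1/19) - 19/8) = -95 + (9/19 - 19/8) = -95 - 289/152 = -14729/152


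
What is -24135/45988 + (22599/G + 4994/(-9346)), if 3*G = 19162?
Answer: 5104074600043/2058975333844 ≈ 2.4789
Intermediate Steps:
G = 19162/3 (G = (1/3)*19162 = 19162/3 ≈ 6387.3)
-24135/45988 + (22599/G + 4994/(-9346)) = -24135/45988 + (22599/(19162/3) + 4994/(-9346)) = -24135*1/45988 + (22599*(3/19162) + 4994*(-1/9346)) = -24135/45988 + (67797/19162 - 2497/4673) = -24135/45988 + 268967867/89544026 = 5104074600043/2058975333844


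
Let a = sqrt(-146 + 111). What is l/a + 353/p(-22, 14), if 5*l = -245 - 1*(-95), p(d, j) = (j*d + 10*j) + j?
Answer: -353/154 + 6*I*sqrt(35)/7 ≈ -2.2922 + 5.0709*I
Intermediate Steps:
p(d, j) = 11*j + d*j (p(d, j) = (d*j + 10*j) + j = (10*j + d*j) + j = 11*j + d*j)
l = -30 (l = (-245 - 1*(-95))/5 = (-245 + 95)/5 = (1/5)*(-150) = -30)
a = I*sqrt(35) (a = sqrt(-35) = I*sqrt(35) ≈ 5.9161*I)
l/a + 353/p(-22, 14) = -30*(-I*sqrt(35)/35) + 353/((14*(11 - 22))) = -(-6)*I*sqrt(35)/7 + 353/((14*(-11))) = 6*I*sqrt(35)/7 + 353/(-154) = 6*I*sqrt(35)/7 + 353*(-1/154) = 6*I*sqrt(35)/7 - 353/154 = -353/154 + 6*I*sqrt(35)/7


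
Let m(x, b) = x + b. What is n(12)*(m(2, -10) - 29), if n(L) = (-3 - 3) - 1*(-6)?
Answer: 0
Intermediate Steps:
m(x, b) = b + x
n(L) = 0 (n(L) = -6 + 6 = 0)
n(12)*(m(2, -10) - 29) = 0*((-10 + 2) - 29) = 0*(-8 - 29) = 0*(-37) = 0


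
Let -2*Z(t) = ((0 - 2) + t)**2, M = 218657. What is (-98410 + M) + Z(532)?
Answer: -20203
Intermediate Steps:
Z(t) = -(-2 + t)**2/2 (Z(t) = -((0 - 2) + t)**2/2 = -(-2 + t)**2/2)
(-98410 + M) + Z(532) = (-98410 + 218657) - (-2 + 532)**2/2 = 120247 - 1/2*530**2 = 120247 - 1/2*280900 = 120247 - 140450 = -20203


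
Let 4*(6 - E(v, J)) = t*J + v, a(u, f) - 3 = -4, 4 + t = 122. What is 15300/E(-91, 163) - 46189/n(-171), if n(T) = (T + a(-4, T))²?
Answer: -897876097/188538832 ≈ -4.7623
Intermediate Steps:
t = 118 (t = -4 + 122 = 118)
a(u, f) = -1 (a(u, f) = 3 - 4 = -1)
E(v, J) = 6 - 59*J/2 - v/4 (E(v, J) = 6 - (118*J + v)/4 = 6 - (v + 118*J)/4 = 6 + (-59*J/2 - v/4) = 6 - 59*J/2 - v/4)
n(T) = (-1 + T)² (n(T) = (T - 1)² = (-1 + T)²)
15300/E(-91, 163) - 46189/n(-171) = 15300/(6 - 59/2*163 - ¼*(-91)) - 46189/(-1 - 171)² = 15300/(6 - 9617/2 + 91/4) - 46189/((-172)²) = 15300/(-19119/4) - 46189/29584 = 15300*(-4/19119) - 46189*1/29584 = -20400/6373 - 46189/29584 = -897876097/188538832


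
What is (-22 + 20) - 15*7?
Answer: -107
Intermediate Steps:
(-22 + 20) - 15*7 = -2 - 105 = -107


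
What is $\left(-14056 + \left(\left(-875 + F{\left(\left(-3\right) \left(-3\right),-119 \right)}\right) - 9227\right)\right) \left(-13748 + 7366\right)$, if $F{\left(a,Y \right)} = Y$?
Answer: $154935814$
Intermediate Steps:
$\left(-14056 + \left(\left(-875 + F{\left(\left(-3\right) \left(-3\right),-119 \right)}\right) - 9227\right)\right) \left(-13748 + 7366\right) = \left(-14056 - 10221\right) \left(-13748 + 7366\right) = \left(-14056 - 10221\right) \left(-6382\right) = \left(-24277\right) \left(-6382\right) = 154935814$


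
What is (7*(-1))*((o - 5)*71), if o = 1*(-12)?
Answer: 8449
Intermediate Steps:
o = -12
(7*(-1))*((o - 5)*71) = (7*(-1))*((-12 - 5)*71) = -(-119)*71 = -7*(-1207) = 8449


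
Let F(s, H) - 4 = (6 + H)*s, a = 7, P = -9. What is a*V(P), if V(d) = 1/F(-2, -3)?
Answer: -7/2 ≈ -3.5000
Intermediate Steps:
F(s, H) = 4 + s*(6 + H) (F(s, H) = 4 + (6 + H)*s = 4 + s*(6 + H))
V(d) = -1/2 (V(d) = 1/(4 + 6*(-2) - 3*(-2)) = 1/(4 - 12 + 6) = 1/(-2) = -1/2)
a*V(P) = 7*(-1/2) = -7/2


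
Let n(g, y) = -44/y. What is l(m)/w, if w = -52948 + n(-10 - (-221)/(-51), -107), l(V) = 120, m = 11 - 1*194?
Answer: -535/236058 ≈ -0.0022664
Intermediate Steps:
m = -183 (m = 11 - 194 = -183)
w = -5665392/107 (w = -52948 - 44/(-107) = -52948 - 44*(-1/107) = -52948 + 44/107 = -5665392/107 ≈ -52948.)
l(m)/w = 120/(-5665392/107) = 120*(-107/5665392) = -535/236058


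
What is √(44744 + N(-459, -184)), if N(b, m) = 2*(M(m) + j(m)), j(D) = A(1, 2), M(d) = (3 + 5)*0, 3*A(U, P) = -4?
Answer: 4*√25167/3 ≈ 211.52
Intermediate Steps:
A(U, P) = -4/3 (A(U, P) = (⅓)*(-4) = -4/3)
M(d) = 0 (M(d) = 8*0 = 0)
j(D) = -4/3
N(b, m) = -8/3 (N(b, m) = 2*(0 - 4/3) = 2*(-4/3) = -8/3)
√(44744 + N(-459, -184)) = √(44744 - 8/3) = √(134224/3) = 4*√25167/3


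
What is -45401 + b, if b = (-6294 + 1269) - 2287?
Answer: -52713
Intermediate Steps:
b = -7312 (b = -5025 - 2287 = -7312)
-45401 + b = -45401 - 7312 = -52713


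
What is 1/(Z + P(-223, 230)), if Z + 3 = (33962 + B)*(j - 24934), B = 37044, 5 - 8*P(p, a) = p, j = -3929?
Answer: -2/4098892305 ≈ -4.8794e-10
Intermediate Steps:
P(p, a) = 5/8 - p/8
Z = -2049446181 (Z = -3 + (33962 + 37044)*(-3929 - 24934) = -3 + 71006*(-28863) = -3 - 2049446178 = -2049446181)
1/(Z + P(-223, 230)) = 1/(-2049446181 + (5/8 - ⅛*(-223))) = 1/(-2049446181 + (5/8 + 223/8)) = 1/(-2049446181 + 57/2) = 1/(-4098892305/2) = -2/4098892305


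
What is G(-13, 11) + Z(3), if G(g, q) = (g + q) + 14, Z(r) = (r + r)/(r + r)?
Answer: 13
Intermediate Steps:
Z(r) = 1 (Z(r) = (2*r)/((2*r)) = (2*r)*(1/(2*r)) = 1)
G(g, q) = 14 + g + q
G(-13, 11) + Z(3) = (14 - 13 + 11) + 1 = 12 + 1 = 13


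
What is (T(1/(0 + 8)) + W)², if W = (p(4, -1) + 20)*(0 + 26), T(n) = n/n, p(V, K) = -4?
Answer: 173889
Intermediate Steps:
T(n) = 1
W = 416 (W = (-4 + 20)*(0 + 26) = 16*26 = 416)
(T(1/(0 + 8)) + W)² = (1 + 416)² = 417² = 173889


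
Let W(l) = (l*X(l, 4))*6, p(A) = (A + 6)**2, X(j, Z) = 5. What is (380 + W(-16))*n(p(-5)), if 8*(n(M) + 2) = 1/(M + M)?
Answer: 775/4 ≈ 193.75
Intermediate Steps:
p(A) = (6 + A)**2
n(M) = -2 + 1/(16*M) (n(M) = -2 + 1/(8*(M + M)) = -2 + 1/(8*((2*M))) = -2 + (1/(2*M))/8 = -2 + 1/(16*M))
W(l) = 30*l (W(l) = (l*5)*6 = (5*l)*6 = 30*l)
(380 + W(-16))*n(p(-5)) = (380 + 30*(-16))*(-2 + 1/(16*((6 - 5)**2))) = (380 - 480)*(-2 + 1/(16*(1**2))) = -100*(-2 + (1/16)/1) = -100*(-2 + (1/16)*1) = -100*(-2 + 1/16) = -100*(-31/16) = 775/4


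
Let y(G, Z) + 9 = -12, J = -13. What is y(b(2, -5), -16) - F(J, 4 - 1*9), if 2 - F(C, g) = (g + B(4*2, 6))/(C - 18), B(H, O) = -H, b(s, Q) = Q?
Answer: -700/31 ≈ -22.581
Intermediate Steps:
y(G, Z) = -21 (y(G, Z) = -9 - 12 = -21)
F(C, g) = 2 - (-8 + g)/(-18 + C) (F(C, g) = 2 - (g - 4*2)/(C - 18) = 2 - (g - 1*8)/(-18 + C) = 2 - (g - 8)/(-18 + C) = 2 - (-8 + g)/(-18 + C))
y(b(2, -5), -16) - F(J, 4 - 1*9) = -21 - (-28 - (4 - 1*9) + 2*(-13))/(-18 - 13) = -21 - (-28 - (4 - 9) - 26)/(-31) = -21 - (-1)*(-28 - 1*(-5) - 26)/31 = -21 - (-1)*(-28 + 5 - 26)/31 = -21 - (-1)*(-49)/31 = -21 - 1*49/31 = -21 - 49/31 = -700/31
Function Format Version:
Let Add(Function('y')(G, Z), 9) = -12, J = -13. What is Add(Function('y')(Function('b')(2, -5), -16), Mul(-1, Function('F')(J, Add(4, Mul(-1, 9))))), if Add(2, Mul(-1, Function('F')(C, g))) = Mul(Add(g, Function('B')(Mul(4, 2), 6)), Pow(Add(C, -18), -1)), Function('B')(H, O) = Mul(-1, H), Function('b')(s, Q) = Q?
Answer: Rational(-700, 31) ≈ -22.581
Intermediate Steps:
Function('y')(G, Z) = -21 (Function('y')(G, Z) = Add(-9, -12) = -21)
Function('F')(C, g) = Add(2, Mul(-1, Pow(Add(-18, C), -1), Add(-8, g))) (Function('F')(C, g) = Add(2, Mul(-1, Mul(Add(g, Mul(-1, Mul(4, 2))), Pow(Add(C, -18), -1)))) = Add(2, Mul(-1, Mul(Add(g, Mul(-1, 8)), Pow(Add(-18, C), -1)))) = Add(2, Mul(-1, Mul(Add(g, -8), Pow(Add(-18, C), -1)))) = Add(2, Mul(-1, Mul(Add(-8, g), Pow(Add(-18, C), -1)))) = Add(2, Mul(-1, Mul(Pow(Add(-18, C), -1), Add(-8, g)))) = Add(2, Mul(-1, Pow(Add(-18, C), -1), Add(-8, g))))
Add(Function('y')(Function('b')(2, -5), -16), Mul(-1, Function('F')(J, Add(4, Mul(-1, 9))))) = Add(-21, Mul(-1, Mul(Pow(Add(-18, -13), -1), Add(-28, Mul(-1, Add(4, Mul(-1, 9))), Mul(2, -13))))) = Add(-21, Mul(-1, Mul(Pow(-31, -1), Add(-28, Mul(-1, Add(4, -9)), -26)))) = Add(-21, Mul(-1, Mul(Rational(-1, 31), Add(-28, Mul(-1, -5), -26)))) = Add(-21, Mul(-1, Mul(Rational(-1, 31), Add(-28, 5, -26)))) = Add(-21, Mul(-1, Mul(Rational(-1, 31), -49))) = Add(-21, Mul(-1, Rational(49, 31))) = Add(-21, Rational(-49, 31)) = Rational(-700, 31)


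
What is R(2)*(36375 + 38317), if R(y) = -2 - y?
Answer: -298768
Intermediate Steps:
R(2)*(36375 + 38317) = (-2 - 1*2)*(36375 + 38317) = (-2 - 2)*74692 = -4*74692 = -298768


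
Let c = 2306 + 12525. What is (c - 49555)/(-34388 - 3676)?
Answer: 8681/9516 ≈ 0.91225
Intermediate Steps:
c = 14831
(c - 49555)/(-34388 - 3676) = (14831 - 49555)/(-34388 - 3676) = -34724/(-38064) = -34724*(-1/38064) = 8681/9516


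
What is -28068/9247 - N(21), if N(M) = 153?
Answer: -1442859/9247 ≈ -156.04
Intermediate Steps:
-28068/9247 - N(21) = -28068/9247 - 1*153 = -28068*1/9247 - 153 = -28068/9247 - 153 = -1442859/9247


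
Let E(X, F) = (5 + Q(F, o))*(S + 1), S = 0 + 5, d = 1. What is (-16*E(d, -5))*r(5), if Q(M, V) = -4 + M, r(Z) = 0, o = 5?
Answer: 0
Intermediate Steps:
S = 5
E(X, F) = 6 + 6*F (E(X, F) = (5 + (-4 + F))*(5 + 1) = (1 + F)*6 = 6 + 6*F)
(-16*E(d, -5))*r(5) = -16*(6 + 6*(-5))*0 = -16*(6 - 30)*0 = -16*(-24)*0 = 384*0 = 0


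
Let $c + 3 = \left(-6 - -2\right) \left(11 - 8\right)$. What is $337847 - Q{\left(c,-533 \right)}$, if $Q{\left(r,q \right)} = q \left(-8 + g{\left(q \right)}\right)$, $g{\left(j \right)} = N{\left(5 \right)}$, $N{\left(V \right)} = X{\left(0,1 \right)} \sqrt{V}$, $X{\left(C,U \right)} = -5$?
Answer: $333583 - 2665 \sqrt{5} \approx 3.2762 \cdot 10^{5}$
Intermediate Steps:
$N{\left(V \right)} = - 5 \sqrt{V}$
$c = -15$ ($c = -3 + \left(-6 - -2\right) \left(11 - 8\right) = -3 + \left(-6 + 2\right) 3 = -3 - 12 = -15$)
$g{\left(j \right)} = - 5 \sqrt{5}$
$Q{\left(r,q \right)} = q \left(-8 - 5 \sqrt{5}\right)$
$337847 - Q{\left(c,-533 \right)} = 337847 - - 533 \left(-8 - 5 \sqrt{5}\right) = 337847 - \left(4264 + 2665 \sqrt{5}\right) = 333583 - 2665 \sqrt{5}$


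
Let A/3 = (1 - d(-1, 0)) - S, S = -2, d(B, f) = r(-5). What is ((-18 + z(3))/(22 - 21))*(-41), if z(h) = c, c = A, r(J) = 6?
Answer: 1107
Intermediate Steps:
d(B, f) = 6
A = -9 (A = 3*((1 - 1*6) - 1*(-2)) = 3*((1 - 6) + 2) = 3*(-5 + 2) = 3*(-3) = -9)
c = -9
z(h) = -9
((-18 + z(3))/(22 - 21))*(-41) = ((-18 - 9)/(22 - 21))*(-41) = (-27/1)*(-41) = (1*(-27))*(-41) = -27*(-41) = 1107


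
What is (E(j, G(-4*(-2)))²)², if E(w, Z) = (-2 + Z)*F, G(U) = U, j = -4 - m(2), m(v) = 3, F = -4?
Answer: 331776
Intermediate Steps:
j = -7 (j = -4 - 1*3 = -4 - 3 = -7)
E(w, Z) = 8 - 4*Z (E(w, Z) = (-2 + Z)*(-4) = 8 - 4*Z)
(E(j, G(-4*(-2)))²)² = ((8 - (-16)*(-2))²)² = ((8 - 4*8)²)² = ((8 - 32)²)² = ((-24)²)² = 576² = 331776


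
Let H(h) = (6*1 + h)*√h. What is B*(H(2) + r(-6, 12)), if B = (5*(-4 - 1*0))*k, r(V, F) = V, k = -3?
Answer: -360 + 480*√2 ≈ 318.82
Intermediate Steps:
B = 60 (B = (5*(-4 - 1*0))*(-3) = (5*(-4 + 0))*(-3) = (5*(-4))*(-3) = -20*(-3) = 60)
H(h) = √h*(6 + h) (H(h) = (6 + h)*√h = √h*(6 + h))
B*(H(2) + r(-6, 12)) = 60*(√2*(6 + 2) - 6) = 60*(√2*8 - 6) = 60*(8*√2 - 6) = 60*(-6 + 8*√2) = -360 + 480*√2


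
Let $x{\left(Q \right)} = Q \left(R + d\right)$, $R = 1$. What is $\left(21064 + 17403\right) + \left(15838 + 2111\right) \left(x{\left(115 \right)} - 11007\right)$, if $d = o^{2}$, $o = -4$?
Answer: $-162435881$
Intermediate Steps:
$d = 16$ ($d = \left(-4\right)^{2} = 16$)
$x{\left(Q \right)} = 17 Q$ ($x{\left(Q \right)} = Q \left(1 + 16\right) = Q 17 = 17 Q$)
$\left(21064 + 17403\right) + \left(15838 + 2111\right) \left(x{\left(115 \right)} - 11007\right) = \left(21064 + 17403\right) + \left(15838 + 2111\right) \left(17 \cdot 115 - 11007\right) = 38467 + 17949 \left(1955 - 11007\right) = 38467 + 17949 \left(-9052\right) = 38467 - 162474348 = -162435881$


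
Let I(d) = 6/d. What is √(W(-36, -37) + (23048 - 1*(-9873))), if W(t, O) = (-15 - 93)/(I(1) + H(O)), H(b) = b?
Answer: √31640429/31 ≈ 181.45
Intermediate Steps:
W(t, O) = -108/(6 + O) (W(t, O) = (-15 - 93)/(6/1 + O) = -108/(6*1 + O) = -108/(6 + O))
√(W(-36, -37) + (23048 - 1*(-9873))) = √(-108/(6 - 37) + (23048 - 1*(-9873))) = √(-108/(-31) + (23048 + 9873)) = √(-108*(-1/31) + 32921) = √(108/31 + 32921) = √(1020659/31) = √31640429/31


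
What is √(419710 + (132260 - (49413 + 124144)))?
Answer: √378413 ≈ 615.15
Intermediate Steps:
√(419710 + (132260 - (49413 + 124144))) = √(419710 + (132260 - 1*173557)) = √(419710 + (132260 - 173557)) = √(419710 - 41297) = √378413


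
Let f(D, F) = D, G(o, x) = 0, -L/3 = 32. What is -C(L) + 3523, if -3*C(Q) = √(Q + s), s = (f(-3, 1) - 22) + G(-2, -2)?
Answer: 3523 + 11*I/3 ≈ 3523.0 + 3.6667*I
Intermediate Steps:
L = -96 (L = -3*32 = -96)
s = -25 (s = (-3 - 22) + 0 = -25 + 0 = -25)
C(Q) = -√(-25 + Q)/3 (C(Q) = -√(Q - 25)/3 = -√(-25 + Q)/3)
-C(L) + 3523 = -(-1)*√(-25 - 96)/3 + 3523 = -(-1)*√(-121)/3 + 3523 = -(-1)*11*I/3 + 3523 = -(-11)*I/3 + 3523 = 11*I/3 + 3523 = 3523 + 11*I/3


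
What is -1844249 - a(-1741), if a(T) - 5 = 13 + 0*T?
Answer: -1844267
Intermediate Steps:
a(T) = 18 (a(T) = 5 + (13 + 0*T) = 5 + (13 + 0) = 5 + 13 = 18)
-1844249 - a(-1741) = -1844249 - 1*18 = -1844249 - 18 = -1844267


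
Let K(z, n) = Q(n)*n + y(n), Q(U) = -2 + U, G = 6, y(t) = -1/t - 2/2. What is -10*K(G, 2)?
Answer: 15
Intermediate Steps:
y(t) = -1 - 1/t (y(t) = -1/t - 2*½ = -1/t - 1 = -1 - 1/t)
K(z, n) = n*(-2 + n) + (-1 - n)/n (K(z, n) = (-2 + n)*n + (-1 - n)/n = n*(-2 + n) + (-1 - n)/n)
-10*K(G, 2) = -10*(-1 - 1*2 + 2²*(-2 + 2))/2 = -5*(-1 - 2 + 4*0) = -5*(-1 - 2 + 0) = -5*(-3) = -10*(-3/2) = 15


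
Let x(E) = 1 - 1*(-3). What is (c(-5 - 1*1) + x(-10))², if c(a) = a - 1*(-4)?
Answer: 4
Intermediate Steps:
c(a) = 4 + a (c(a) = a + 4 = 4 + a)
x(E) = 4 (x(E) = 1 + 3 = 4)
(c(-5 - 1*1) + x(-10))² = ((4 + (-5 - 1*1)) + 4)² = ((4 + (-5 - 1)) + 4)² = ((4 - 6) + 4)² = (-2 + 4)² = 2² = 4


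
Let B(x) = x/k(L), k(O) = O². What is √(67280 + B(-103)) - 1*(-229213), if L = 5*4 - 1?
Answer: 229213 + 161*√937/19 ≈ 2.2947e+5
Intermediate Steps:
L = 19 (L = 20 - 1 = 19)
B(x) = x/361 (B(x) = x/(19²) = x/361)
√(67280 + B(-103)) - 1*(-229213) = √(67280 + (1/361)*(-103)) - 1*(-229213) = √(67280 - 103/361) + 229213 = √(24287977/361) + 229213 = 161*√937/19 + 229213 = 229213 + 161*√937/19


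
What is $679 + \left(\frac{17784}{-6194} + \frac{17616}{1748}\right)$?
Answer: $\frac{48879185}{71231} \approx 686.21$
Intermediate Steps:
$679 + \left(\frac{17784}{-6194} + \frac{17616}{1748}\right) = 679 + \left(17784 \left(- \frac{1}{6194}\right) + 17616 \cdot \frac{1}{1748}\right) = 679 + \left(- \frac{468}{163} + \frac{4404}{437}\right) = 679 + \frac{513336}{71231} = \frac{48879185}{71231}$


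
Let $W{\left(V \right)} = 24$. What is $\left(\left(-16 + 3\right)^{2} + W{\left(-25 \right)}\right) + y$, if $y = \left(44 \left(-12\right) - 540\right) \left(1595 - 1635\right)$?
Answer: $42913$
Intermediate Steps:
$y = 42720$ ($y = \left(-528 - 540\right) \left(-40\right) = \left(-1068\right) \left(-40\right) = 42720$)
$\left(\left(-16 + 3\right)^{2} + W{\left(-25 \right)}\right) + y = \left(\left(-16 + 3\right)^{2} + 24\right) + 42720 = \left(\left(-13\right)^{2} + 24\right) + 42720 = \left(169 + 24\right) + 42720 = 193 + 42720 = 42913$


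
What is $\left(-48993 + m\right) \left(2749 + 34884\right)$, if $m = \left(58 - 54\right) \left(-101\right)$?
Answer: $-1858957301$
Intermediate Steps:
$m = -404$ ($m = 4 \left(-101\right) = -404$)
$\left(-48993 + m\right) \left(2749 + 34884\right) = \left(-48993 - 404\right) \left(2749 + 34884\right) = \left(-49397\right) 37633 = -1858957301$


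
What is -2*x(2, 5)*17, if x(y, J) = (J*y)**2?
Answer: -3400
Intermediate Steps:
x(y, J) = J**2*y**2
-2*x(2, 5)*17 = -2*5**2*2**2*17 = -50*4*17 = -2*100*17 = -200*17 = -3400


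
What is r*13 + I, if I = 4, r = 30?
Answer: 394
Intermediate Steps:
r*13 + I = 30*13 + 4 = 390 + 4 = 394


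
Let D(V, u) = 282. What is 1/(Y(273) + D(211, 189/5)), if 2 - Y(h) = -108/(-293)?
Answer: 293/83104 ≈ 0.0035257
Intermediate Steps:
Y(h) = 478/293 (Y(h) = 2 - (-108)/(-293) = 2 - (-108)*(-1)/293 = 2 - 1*108/293 = 2 - 108/293 = 478/293)
1/(Y(273) + D(211, 189/5)) = 1/(478/293 + 282) = 1/(83104/293) = 293/83104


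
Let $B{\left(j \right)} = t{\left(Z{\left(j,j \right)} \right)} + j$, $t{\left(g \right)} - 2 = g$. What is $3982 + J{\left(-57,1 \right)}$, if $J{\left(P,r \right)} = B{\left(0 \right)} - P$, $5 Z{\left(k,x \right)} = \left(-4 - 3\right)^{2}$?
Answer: $\frac{20254}{5} \approx 4050.8$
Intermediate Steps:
$Z{\left(k,x \right)} = \frac{49}{5}$ ($Z{\left(k,x \right)} = \frac{\left(-4 - 3\right)^{2}}{5} = \frac{\left(-7\right)^{2}}{5} = \frac{1}{5} \cdot 49 = \frac{49}{5}$)
$t{\left(g \right)} = 2 + g$
$B{\left(j \right)} = \frac{59}{5} + j$ ($B{\left(j \right)} = \left(2 + \frac{49}{5}\right) + j = \frac{59}{5} + j$)
$J{\left(P,r \right)} = \frac{59}{5} - P$ ($J{\left(P,r \right)} = \left(\frac{59}{5} + 0\right) - P = \frac{59}{5} - P$)
$3982 + J{\left(-57,1 \right)} = 3982 + \left(\frac{59}{5} - -57\right) = 3982 + \left(\frac{59}{5} + 57\right) = 3982 + \frac{344}{5} = \frac{20254}{5}$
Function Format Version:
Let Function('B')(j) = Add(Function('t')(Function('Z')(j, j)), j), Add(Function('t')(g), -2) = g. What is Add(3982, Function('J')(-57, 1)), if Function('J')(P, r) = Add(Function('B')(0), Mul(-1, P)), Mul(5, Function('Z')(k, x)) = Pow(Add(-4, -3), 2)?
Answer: Rational(20254, 5) ≈ 4050.8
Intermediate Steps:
Function('Z')(k, x) = Rational(49, 5) (Function('Z')(k, x) = Mul(Rational(1, 5), Pow(Add(-4, -3), 2)) = Mul(Rational(1, 5), Pow(-7, 2)) = Mul(Rational(1, 5), 49) = Rational(49, 5))
Function('t')(g) = Add(2, g)
Function('B')(j) = Add(Rational(59, 5), j) (Function('B')(j) = Add(Add(2, Rational(49, 5)), j) = Add(Rational(59, 5), j))
Function('J')(P, r) = Add(Rational(59, 5), Mul(-1, P)) (Function('J')(P, r) = Add(Add(Rational(59, 5), 0), Mul(-1, P)) = Add(Rational(59, 5), Mul(-1, P)))
Add(3982, Function('J')(-57, 1)) = Add(3982, Add(Rational(59, 5), Mul(-1, -57))) = Add(3982, Add(Rational(59, 5), 57)) = Add(3982, Rational(344, 5)) = Rational(20254, 5)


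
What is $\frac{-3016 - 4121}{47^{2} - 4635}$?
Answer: $\frac{7137}{2426} \approx 2.9419$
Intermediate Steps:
$\frac{-3016 - 4121}{47^{2} - 4635} = - \frac{7137}{2209 - 4635} = - \frac{7137}{-2426} = \left(-7137\right) \left(- \frac{1}{2426}\right) = \frac{7137}{2426}$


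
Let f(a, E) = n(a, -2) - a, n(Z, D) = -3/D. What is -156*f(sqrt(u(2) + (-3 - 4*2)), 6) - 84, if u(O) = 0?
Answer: -318 + 156*I*sqrt(11) ≈ -318.0 + 517.39*I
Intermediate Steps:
f(a, E) = 3/2 - a (f(a, E) = -3/(-2) - a = -3*(-1/2) - a = 3/2 - a)
-156*f(sqrt(u(2) + (-3 - 4*2)), 6) - 84 = -156*(3/2 - sqrt(0 + (-3 - 4*2))) - 84 = -156*(3/2 - sqrt(0 + (-3 - 8))) - 84 = -156*(3/2 - sqrt(0 - 11)) - 84 = -156*(3/2 - sqrt(-11)) - 84 = -156*(3/2 - I*sqrt(11)) - 84 = (-234 + 156*I*sqrt(11)) - 84 = -318 + 156*I*sqrt(11)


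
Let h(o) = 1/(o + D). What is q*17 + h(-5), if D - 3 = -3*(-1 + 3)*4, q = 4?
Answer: 1767/26 ≈ 67.962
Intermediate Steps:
D = -21 (D = 3 - 3*(-1 + 3)*4 = 3 - 3*2*4 = 3 - 6*4 = 3 - 24 = -21)
h(o) = 1/(-21 + o) (h(o) = 1/(o - 21) = 1/(-21 + o))
q*17 + h(-5) = 4*17 + 1/(-21 - 5) = 68 + 1/(-26) = 68 - 1/26 = 1767/26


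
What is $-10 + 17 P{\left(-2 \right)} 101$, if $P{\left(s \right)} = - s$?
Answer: $3424$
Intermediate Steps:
$-10 + 17 P{\left(-2 \right)} 101 = -10 + 17 \left(\left(-1\right) \left(-2\right)\right) 101 = -10 + 17 \cdot 2 \cdot 101 = -10 + 34 \cdot 101 = -10 + 3434 = 3424$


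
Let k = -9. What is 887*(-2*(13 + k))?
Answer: -7096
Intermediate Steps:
887*(-2*(13 + k)) = 887*(-2*(13 - 9)) = 887*(-2*4) = 887*(-8) = -7096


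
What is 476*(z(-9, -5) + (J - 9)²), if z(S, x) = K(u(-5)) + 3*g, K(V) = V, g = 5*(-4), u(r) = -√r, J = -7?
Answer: 93296 - 476*I*√5 ≈ 93296.0 - 1064.4*I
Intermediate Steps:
g = -20
z(S, x) = -60 - I*√5 (z(S, x) = -√(-5) + 3*(-20) = -I*√5 - 60 = -60 - I*√5)
476*(z(-9, -5) + (J - 9)²) = 476*((-60 - I*√5) + (-7 - 9)²) = 476*((-60 - I*√5) + (-16)²) = 476*((-60 - I*√5) + 256) = 476*(196 - I*√5) = 93296 - 476*I*√5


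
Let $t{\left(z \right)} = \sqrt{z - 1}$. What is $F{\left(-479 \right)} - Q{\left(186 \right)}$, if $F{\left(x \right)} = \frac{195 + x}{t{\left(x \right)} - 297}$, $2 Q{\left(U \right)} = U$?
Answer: $- \frac{2721243}{29563} + \frac{1136 i \sqrt{30}}{88689} \approx -92.049 + 0.070157 i$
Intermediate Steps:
$t{\left(z \right)} = \sqrt{-1 + z}$
$Q{\left(U \right)} = \frac{U}{2}$
$F{\left(x \right)} = \frac{195 + x}{-297 + \sqrt{-1 + x}}$ ($F{\left(x \right)} = \frac{195 + x}{\sqrt{-1 + x} - 297} = \frac{195 + x}{-297 + \sqrt{-1 + x}}$)
$F{\left(-479 \right)} - Q{\left(186 \right)} = \frac{195 - 479}{-297 + \sqrt{-1 - 479}} - \frac{1}{2} \cdot 186 = \frac{1}{-297 + \sqrt{-480}} \left(-284\right) - 93 = \frac{1}{-297 + 4 i \sqrt{30}} \left(-284\right) - 93 = - \frac{284}{-297 + 4 i \sqrt{30}} - 93 = -93 - \frac{284}{-297 + 4 i \sqrt{30}}$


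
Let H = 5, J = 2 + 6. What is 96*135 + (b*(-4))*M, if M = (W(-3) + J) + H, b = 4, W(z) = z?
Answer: 12800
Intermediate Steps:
J = 8
M = 10 (M = (-3 + 8) + 5 = 5 + 5 = 10)
96*135 + (b*(-4))*M = 96*135 + (4*(-4))*10 = 12960 - 16*10 = 12960 - 160 = 12800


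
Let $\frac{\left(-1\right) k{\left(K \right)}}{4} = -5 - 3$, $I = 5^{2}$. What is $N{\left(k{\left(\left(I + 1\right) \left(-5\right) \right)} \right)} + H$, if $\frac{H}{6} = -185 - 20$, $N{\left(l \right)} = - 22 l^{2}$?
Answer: $-23758$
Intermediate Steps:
$I = 25$
$k{\left(K \right)} = 32$ ($k{\left(K \right)} = - 4 \left(-5 - 3\right) = \left(-4\right) \left(-8\right) = 32$)
$H = -1230$ ($H = 6 \left(-185 - 20\right) = 6 \left(-205\right) = -1230$)
$N{\left(k{\left(\left(I + 1\right) \left(-5\right) \right)} \right)} + H = - 22 \cdot 32^{2} - 1230 = \left(-22\right) 1024 - 1230 = -22528 - 1230 = -23758$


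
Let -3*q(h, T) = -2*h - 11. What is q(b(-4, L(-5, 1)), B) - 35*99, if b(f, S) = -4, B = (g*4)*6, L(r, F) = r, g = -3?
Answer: -3464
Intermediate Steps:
B = -72 (B = -3*4*6 = -12*6 = -72)
q(h, T) = 11/3 + 2*h/3 (q(h, T) = -(-2*h - 11)/3 = -(-11 - 2*h)/3 = 11/3 + 2*h/3)
q(b(-4, L(-5, 1)), B) - 35*99 = (11/3 + (⅔)*(-4)) - 35*99 = (11/3 - 8/3) - 3465 = 1 - 3465 = -3464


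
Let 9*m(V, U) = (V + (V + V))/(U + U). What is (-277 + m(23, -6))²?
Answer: 99900025/1296 ≈ 77083.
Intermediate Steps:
m(V, U) = V/(6*U) (m(V, U) = ((V + (V + V))/(U + U))/9 = ((V + 2*V)/((2*U)))/9 = ((3*V)*(1/(2*U)))/9 = (3*V/(2*U))/9 = V/(6*U))
(-277 + m(23, -6))² = (-277 + (⅙)*23/(-6))² = (-277 + (⅙)*23*(-⅙))² = (-277 - 23/36)² = (-9995/36)² = 99900025/1296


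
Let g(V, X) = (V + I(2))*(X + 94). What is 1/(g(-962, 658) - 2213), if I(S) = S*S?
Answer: -1/722629 ≈ -1.3838e-6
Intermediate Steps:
I(S) = S²
g(V, X) = (4 + V)*(94 + X) (g(V, X) = (V + 2²)*(X + 94) = (V + 4)*(94 + X) = (4 + V)*(94 + X))
1/(g(-962, 658) - 2213) = 1/((376 + 4*658 + 94*(-962) - 962*658) - 2213) = 1/((376 + 2632 - 90428 - 632996) - 2213) = 1/(-720416 - 2213) = 1/(-722629) = -1/722629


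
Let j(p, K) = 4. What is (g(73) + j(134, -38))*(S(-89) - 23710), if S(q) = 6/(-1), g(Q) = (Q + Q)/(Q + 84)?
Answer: -18356184/157 ≈ -1.1692e+5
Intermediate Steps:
g(Q) = 2*Q/(84 + Q) (g(Q) = (2*Q)/(84 + Q) = 2*Q/(84 + Q))
S(q) = -6 (S(q) = 6*(-1) = -6)
(g(73) + j(134, -38))*(S(-89) - 23710) = (2*73/(84 + 73) + 4)*(-6 - 23710) = (2*73/157 + 4)*(-23716) = (2*73*(1/157) + 4)*(-23716) = (146/157 + 4)*(-23716) = (774/157)*(-23716) = -18356184/157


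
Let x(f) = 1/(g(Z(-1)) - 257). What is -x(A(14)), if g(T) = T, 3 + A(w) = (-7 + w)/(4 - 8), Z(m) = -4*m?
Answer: 1/253 ≈ 0.0039526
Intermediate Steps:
A(w) = -5/4 - w/4 (A(w) = -3 + (-7 + w)/(4 - 8) = -3 + (-7 + w)/(-4) = -3 + (-7 + w)*(-¼) = -3 + (7/4 - w/4) = -5/4 - w/4)
x(f) = -1/253 (x(f) = 1/(-4*(-1) - 257) = 1/(4 - 257) = 1/(-253) = -1/253)
-x(A(14)) = -1*(-1/253) = 1/253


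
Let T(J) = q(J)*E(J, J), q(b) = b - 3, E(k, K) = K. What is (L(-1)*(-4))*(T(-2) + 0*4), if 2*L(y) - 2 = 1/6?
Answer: -130/3 ≈ -43.333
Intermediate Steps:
L(y) = 13/12 (L(y) = 1 + (½)/6 = 1 + (½)*(⅙) = 1 + 1/12 = 13/12)
q(b) = -3 + b
T(J) = J*(-3 + J) (T(J) = (-3 + J)*J = J*(-3 + J))
(L(-1)*(-4))*(T(-2) + 0*4) = ((13/12)*(-4))*(-2*(-3 - 2) + 0*4) = -13*(-2*(-5) + 0)/3 = -13*(10 + 0)/3 = -13/3*10 = -130/3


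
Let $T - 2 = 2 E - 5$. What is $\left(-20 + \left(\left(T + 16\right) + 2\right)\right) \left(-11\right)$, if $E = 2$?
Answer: $11$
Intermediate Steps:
$T = 1$ ($T = 2 + \left(2 \cdot 2 - 5\right) = 2 + \left(4 - 5\right) = 2 - 1 = 1$)
$\left(-20 + \left(\left(T + 16\right) + 2\right)\right) \left(-11\right) = \left(-20 + \left(\left(1 + 16\right) + 2\right)\right) \left(-11\right) = \left(-20 + \left(17 + 2\right)\right) \left(-11\right) = \left(-20 + 19\right) \left(-11\right) = \left(-1\right) \left(-11\right) = 11$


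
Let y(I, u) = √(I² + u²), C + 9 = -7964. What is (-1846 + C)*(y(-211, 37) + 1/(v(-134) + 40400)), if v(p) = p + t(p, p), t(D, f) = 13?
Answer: -9819/40279 - 9819*√45890 ≈ -2.1034e+6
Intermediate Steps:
C = -7973 (C = -9 - 7964 = -7973)
v(p) = 13 + p (v(p) = p + 13 = 13 + p)
(-1846 + C)*(y(-211, 37) + 1/(v(-134) + 40400)) = (-1846 - 7973)*(√((-211)² + 37²) + 1/((13 - 134) + 40400)) = -9819*(√(44521 + 1369) + 1/(-121 + 40400)) = -9819*(√45890 + 1/40279) = -9819*(1/40279 + √45890) = -9819/40279 - 9819*√45890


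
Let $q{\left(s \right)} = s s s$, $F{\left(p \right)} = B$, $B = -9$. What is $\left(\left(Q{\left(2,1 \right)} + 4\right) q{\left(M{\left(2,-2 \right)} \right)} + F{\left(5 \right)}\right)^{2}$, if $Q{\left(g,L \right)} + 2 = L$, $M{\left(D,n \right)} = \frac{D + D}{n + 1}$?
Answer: $40401$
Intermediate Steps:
$M{\left(D,n \right)} = \frac{2 D}{1 + n}$
$F{\left(p \right)} = -9$
$q{\left(s \right)} = s^{3}$ ($q{\left(s \right)} = s^{2} s = s^{3}$)
$Q{\left(g,L \right)} = -2 + L$
$\left(\left(Q{\left(2,1 \right)} + 4\right) q{\left(M{\left(2,-2 \right)} \right)} + F{\left(5 \right)}\right)^{2} = \left(\left(\left(-2 + 1\right) + 4\right) \left(2 \cdot 2 \frac{1}{1 - 2}\right)^{3} - 9\right)^{2} = \left(\left(-1 + 4\right) \left(2 \cdot 2 \frac{1}{-1}\right)^{3} - 9\right)^{2} = \left(3 \left(2 \cdot 2 \left(-1\right)\right)^{3} - 9\right)^{2} = \left(3 \left(-4\right)^{3} - 9\right)^{2} = \left(3 \left(-64\right) - 9\right)^{2} = \left(-192 - 9\right)^{2} = \left(-201\right)^{2} = 40401$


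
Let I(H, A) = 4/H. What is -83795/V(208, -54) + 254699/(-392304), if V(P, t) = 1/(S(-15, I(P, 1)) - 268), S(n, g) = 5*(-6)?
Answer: 9796187621941/392304 ≈ 2.4971e+7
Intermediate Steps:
S(n, g) = -30
V(P, t) = -1/298 (V(P, t) = 1/(-30 - 268) = 1/(-298) = -1/298)
-83795/V(208, -54) + 254699/(-392304) = -83795/(-1/298) + 254699/(-392304) = -83795*(-298) + 254699*(-1/392304) = 24970910 - 254699/392304 = 9796187621941/392304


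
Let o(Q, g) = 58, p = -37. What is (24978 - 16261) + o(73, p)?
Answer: 8775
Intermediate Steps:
(24978 - 16261) + o(73, p) = (24978 - 16261) + 58 = 8717 + 58 = 8775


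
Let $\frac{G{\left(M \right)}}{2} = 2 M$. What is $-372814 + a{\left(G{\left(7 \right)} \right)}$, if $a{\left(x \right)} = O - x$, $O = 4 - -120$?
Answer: $-372718$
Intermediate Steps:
$O = 124$ ($O = 4 + 120 = 124$)
$G{\left(M \right)} = 4 M$ ($G{\left(M \right)} = 2 \cdot 2 M = 4 M$)
$a{\left(x \right)} = 124 - x$
$-372814 + a{\left(G{\left(7 \right)} \right)} = -372814 + \left(124 - 4 \cdot 7\right) = -372814 + \left(124 - 28\right) = -372814 + 96 = -372718$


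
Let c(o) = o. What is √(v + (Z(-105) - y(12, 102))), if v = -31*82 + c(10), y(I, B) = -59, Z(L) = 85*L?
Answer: I*√11398 ≈ 106.76*I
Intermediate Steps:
v = -2532 (v = -31*82 + 10 = -2542 + 10 = -2532)
√(v + (Z(-105) - y(12, 102))) = √(-2532 + (85*(-105) - 1*(-59))) = √(-2532 + (-8925 + 59)) = √(-2532 - 8866) = √(-11398) = I*√11398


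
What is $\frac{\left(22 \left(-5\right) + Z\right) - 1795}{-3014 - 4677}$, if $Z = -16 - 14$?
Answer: $\frac{1935}{7691} \approx 0.25159$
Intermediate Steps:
$Z = -30$ ($Z = -16 - 14 = -30$)
$\frac{\left(22 \left(-5\right) + Z\right) - 1795}{-3014 - 4677} = \frac{\left(22 \left(-5\right) - 30\right) - 1795}{-3014 - 4677} = \frac{\left(-110 - 30\right) - 1795}{-7691} = \left(-140 - 1795\right) \left(- \frac{1}{7691}\right) = \left(-1935\right) \left(- \frac{1}{7691}\right) = \frac{1935}{7691}$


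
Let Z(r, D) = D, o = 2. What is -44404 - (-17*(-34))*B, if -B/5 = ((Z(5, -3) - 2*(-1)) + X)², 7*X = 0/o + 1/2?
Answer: -4107387/98 ≈ -41912.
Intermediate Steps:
X = 1/14 (X = (0/2 + 1/2)/7 = (0*(½) + 1*(½))/7 = (0 + ½)/7 = (⅐)*(½) = 1/14 ≈ 0.071429)
B = -845/196 (B = -5*((-3 - 2*(-1)) + 1/14)² = -5*((-3 + 2) + 1/14)² = -5*(-1 + 1/14)² = -5*(-13/14)² = -5*169/196 = -845/196 ≈ -4.3112)
-44404 - (-17*(-34))*B = -44404 - (-17*(-34))*(-845)/196 = -44404 - 578*(-845)/196 = -44404 - 1*(-244205/98) = -44404 + 244205/98 = -4107387/98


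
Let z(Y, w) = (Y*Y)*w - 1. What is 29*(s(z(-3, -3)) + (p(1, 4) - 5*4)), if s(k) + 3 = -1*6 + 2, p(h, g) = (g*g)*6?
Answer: 2001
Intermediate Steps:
z(Y, w) = -1 + w*Y² (z(Y, w) = Y²*w - 1 = w*Y² - 1 = -1 + w*Y²)
p(h, g) = 6*g² (p(h, g) = g²*6 = 6*g²)
s(k) = -7 (s(k) = -3 + (-1*6 + 2) = -3 + (-6 + 2) = -3 - 4 = -7)
29*(s(z(-3, -3)) + (p(1, 4) - 5*4)) = 29*(-7 + (6*4² - 5*4)) = 29*(-7 + (6*16 - 20)) = 29*(-7 + (96 - 20)) = 29*(-7 + 76) = 29*69 = 2001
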